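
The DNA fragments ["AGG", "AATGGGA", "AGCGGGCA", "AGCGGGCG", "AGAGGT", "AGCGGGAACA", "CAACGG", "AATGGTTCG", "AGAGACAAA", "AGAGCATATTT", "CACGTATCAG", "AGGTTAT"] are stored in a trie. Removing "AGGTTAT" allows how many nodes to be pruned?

Walk "AGGTTAT" from the leaf back toward the root, removing each node that no remaining word uses.
The suffix "TTAT" (4 nodes) is used only by "AGGTTAT"; "AGG" is itself a stored word, so pruning stops there.
Nodes removed: 4

4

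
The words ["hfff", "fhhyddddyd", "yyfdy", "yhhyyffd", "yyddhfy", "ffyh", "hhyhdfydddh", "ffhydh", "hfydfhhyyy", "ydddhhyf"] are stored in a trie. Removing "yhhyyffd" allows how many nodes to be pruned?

A node on "yhhyyffd"'s path can go only if nothing else ends at it or branches off below it.
The suffix "hhyyffd" (7 nodes) is used only by "yhhyyffd"; the node for "y" still has the child "y", so pruning stops there.
Nodes removed: 7

7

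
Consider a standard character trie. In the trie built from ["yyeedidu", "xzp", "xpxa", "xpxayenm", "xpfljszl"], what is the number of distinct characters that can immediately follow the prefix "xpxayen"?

The children of the "xpxayen" node are the distinct next characters among strings starting with "xpxayen".
Characters that immediately follow "xpxayen" among the stored strings: {m}.
That node has 1 child edge.

1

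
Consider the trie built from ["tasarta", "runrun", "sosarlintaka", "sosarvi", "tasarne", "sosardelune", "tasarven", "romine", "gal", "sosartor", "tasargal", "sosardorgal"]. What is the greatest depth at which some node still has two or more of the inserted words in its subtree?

6

Equivalently: take the maximum, over all pairs, of their longest common prefix length.
"sosardelune" and "sosardorgal" agree on "sosard" (6 characters) before diverging; nothing deeper is shared.
Longest shared-prefix length: 6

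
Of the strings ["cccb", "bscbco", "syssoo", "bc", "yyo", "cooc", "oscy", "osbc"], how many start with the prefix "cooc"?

1

Filter for entries beginning with "cooc":
Words under "cooc": cooc
Count: 1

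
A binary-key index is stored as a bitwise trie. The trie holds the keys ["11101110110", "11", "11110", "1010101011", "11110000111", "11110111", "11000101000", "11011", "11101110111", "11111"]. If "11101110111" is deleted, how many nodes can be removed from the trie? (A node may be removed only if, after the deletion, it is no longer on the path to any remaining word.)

1

A node on "11101110111"'s path can go only if nothing else ends at it or branches off below it.
The suffix "1" (1 node) is used only by "11101110111"; the node for "1110111011" still has the child "0", so pruning stops there.
Nodes removed: 1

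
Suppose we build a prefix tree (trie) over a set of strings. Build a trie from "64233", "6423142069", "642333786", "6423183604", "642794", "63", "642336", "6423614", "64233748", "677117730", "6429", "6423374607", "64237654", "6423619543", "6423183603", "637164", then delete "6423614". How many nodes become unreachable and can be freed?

A node on "6423614"'s path can go only if nothing else ends at it or branches off below it.
The suffix "4" (1 node) is used only by "6423614"; the node for "642361" still has the child "9", so pruning stops there.
Nodes removed: 1

1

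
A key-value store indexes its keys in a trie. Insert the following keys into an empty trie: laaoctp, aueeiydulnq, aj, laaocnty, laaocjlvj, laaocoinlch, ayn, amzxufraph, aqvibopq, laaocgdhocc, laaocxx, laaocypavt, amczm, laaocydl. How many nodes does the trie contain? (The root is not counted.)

Count nodes per top-level branch (shared prefixes stored once):
  'a'-branch (aj, amczm, amzxufraph, aqvibopq, aueeiydulnq, ayn): 33 nodes
  'l'-branch (laaocgdhocc, laaocjlvj, laaocnty, laaocoinlch, laaoctp, laaocxx, laaocydl, laaocypavt): 35 nodes
Sum: 68

68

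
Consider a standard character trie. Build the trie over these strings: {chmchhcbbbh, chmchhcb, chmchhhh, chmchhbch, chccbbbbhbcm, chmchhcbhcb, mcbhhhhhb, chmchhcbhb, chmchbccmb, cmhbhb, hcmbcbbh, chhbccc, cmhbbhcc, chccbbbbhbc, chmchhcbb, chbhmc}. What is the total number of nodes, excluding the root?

Count nodes per top-level branch (shared prefixes stored once):
  'c'-branch (chbhmc, chccbbbbhbc, chccbbbbhbcm, chhbccc, chmchbccmb, chmchhbch, chmchhcb, chmchhcbb, chmchhcbbbh, chmchhcbhb, chmchhcbhcb, chmchhhh, cmhbbhcc, cmhbhb): 53 nodes
  'h'-branch (hcmbcbbh): 8 nodes
  'm'-branch (mcbhhhhhb): 9 nodes
Sum: 70

70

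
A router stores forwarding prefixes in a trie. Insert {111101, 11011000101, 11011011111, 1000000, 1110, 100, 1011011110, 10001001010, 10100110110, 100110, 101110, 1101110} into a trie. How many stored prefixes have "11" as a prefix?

Traverse to the node for "11", then collect every word in that subtree.
Words under "11": 11011000101, 11011011111, 1101110, 1110, 111101
Count: 5

5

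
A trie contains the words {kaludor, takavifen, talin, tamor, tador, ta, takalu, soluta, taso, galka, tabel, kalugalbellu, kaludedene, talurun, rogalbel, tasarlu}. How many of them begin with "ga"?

Walk to "ga"; the words in its subtree are exactly those with that prefix.
Matches: "galka"
Count: 1

1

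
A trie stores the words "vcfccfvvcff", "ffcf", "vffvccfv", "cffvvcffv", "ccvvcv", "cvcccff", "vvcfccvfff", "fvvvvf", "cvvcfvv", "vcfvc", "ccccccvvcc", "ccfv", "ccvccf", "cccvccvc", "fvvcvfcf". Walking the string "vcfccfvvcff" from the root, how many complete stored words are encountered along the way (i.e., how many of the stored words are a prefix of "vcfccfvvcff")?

1

Walk "vcfccfvvcff" from the root; an end-of-word marker is hit whenever a stored word is a prefix of "vcfccfvvcff".
Prefixes of the query that are stored words: "vcfccfvvcff"
Count: 1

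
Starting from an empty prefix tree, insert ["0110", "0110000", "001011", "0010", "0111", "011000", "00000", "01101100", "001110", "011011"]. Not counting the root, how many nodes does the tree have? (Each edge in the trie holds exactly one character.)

Trie structure (* marks end of a word):
(root)
└─ 0
   ├─ 0
   │  ├─ 0
   │  │  └─ 0
   │  │     └─ 0 *
   │  └─ 1
   │     ├─ 0 *
   │     │  └─ 1
   │     │     └─ 1 *
   │     └─ 1
   │        └─ 1
   │           └─ 0 *
   └─ 1
      └─ 1
         ├─ 0 *
         │  ├─ 0
         │  │  └─ 0 *
         │  │     └─ 0 *
         │  └─ 1
         │     └─ 1 *
         │        └─ 0
         │           └─ 0 *
         └─ 1 *
Counting every labelled node above: 23.

23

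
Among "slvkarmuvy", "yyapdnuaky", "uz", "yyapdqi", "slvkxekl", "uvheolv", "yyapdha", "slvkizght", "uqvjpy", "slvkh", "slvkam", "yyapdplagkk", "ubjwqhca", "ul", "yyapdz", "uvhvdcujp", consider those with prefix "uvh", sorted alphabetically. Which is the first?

Words with prefix "uvh", in lexicographic order: "uvheolv", "uvhvdcujp"
The 1st is uvheolv.

uvheolv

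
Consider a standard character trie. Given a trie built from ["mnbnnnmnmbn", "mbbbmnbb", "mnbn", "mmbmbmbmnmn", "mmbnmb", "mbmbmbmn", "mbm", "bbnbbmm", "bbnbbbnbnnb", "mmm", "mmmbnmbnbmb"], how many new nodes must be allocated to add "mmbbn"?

2

The longest prefix of "mmbbn" already in the trie is "mmb" (length 3).
Each of the 2 remaining characters creates one node.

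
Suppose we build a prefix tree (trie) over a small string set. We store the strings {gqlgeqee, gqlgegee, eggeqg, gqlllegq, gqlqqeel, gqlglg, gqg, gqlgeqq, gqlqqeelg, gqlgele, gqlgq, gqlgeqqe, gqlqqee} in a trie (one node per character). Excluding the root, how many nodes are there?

Trace insertions, counting only characters that open a new branch:
  "gqlgeqee" → 8 new (g, q, l, g, e, q, e, e)
  "gqlgegee" → prefix "gqlge" already present; 3 new (g, e, e)
  "eggeqg" → 6 new (e, g, g, e, q, g)
  "gqlllegq" → prefix "gql" already present; 5 new (l, l, e, g, q)
  "gqlqqeel" → prefix "gql" already present; 5 new (q, q, e, e, l)
  "gqlglg" → prefix "gqlg" already present; 2 new (l, g)
  "gqg" → prefix "gq" already present; 1 new (g)
  "gqlgeqq" → prefix "gqlgeq" already present; 1 new (q)
  "gqlqqeelg" → prefix "gqlqqeel" already present; 1 new (g)
  "gqlgele" → prefix "gqlge" already present; 2 new (l, e)
  "gqlgq" → prefix "gqlg" already present; 1 new (q)
  "gqlgeqqe" → prefix "gqlgeqq" already present; 1 new (e)
  "gqlqqee" → prefix "gqlqqee" already present; 0 new (none)
Total nodes = 8 + 3 + 6 + 5 + 5 + 2 + 1 + 1 + 1 + 2 + 1 + 1 + 0 = 36

36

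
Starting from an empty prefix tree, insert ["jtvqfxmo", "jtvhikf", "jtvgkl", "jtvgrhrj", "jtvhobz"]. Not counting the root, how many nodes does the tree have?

22

Count nodes per top-level branch (shared prefixes stored once):
  'j'-branch (jtvgkl, jtvgrhrj, jtvhikf, jtvhobz, jtvqfxmo): 22 nodes
Sum: 22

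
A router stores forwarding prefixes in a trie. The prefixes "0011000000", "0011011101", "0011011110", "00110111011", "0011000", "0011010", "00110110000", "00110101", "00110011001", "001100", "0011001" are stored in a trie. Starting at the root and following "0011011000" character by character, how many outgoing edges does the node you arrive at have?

1

Follow the path "0011011000" to its node, then look at its outgoing edges.
Distinct next characters after "0011011000": 0.
That node has 1 child edge.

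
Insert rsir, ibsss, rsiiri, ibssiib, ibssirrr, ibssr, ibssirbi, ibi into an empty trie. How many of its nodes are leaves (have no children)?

8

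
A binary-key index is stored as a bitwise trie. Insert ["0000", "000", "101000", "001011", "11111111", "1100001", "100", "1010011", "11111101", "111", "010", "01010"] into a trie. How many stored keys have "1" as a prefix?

Walk to "1"; the words in its subtree are exactly those with that prefix.
Matches: "100", "101000", "1010011", "1100001", "111", "11111101", "11111111"
Count: 7

7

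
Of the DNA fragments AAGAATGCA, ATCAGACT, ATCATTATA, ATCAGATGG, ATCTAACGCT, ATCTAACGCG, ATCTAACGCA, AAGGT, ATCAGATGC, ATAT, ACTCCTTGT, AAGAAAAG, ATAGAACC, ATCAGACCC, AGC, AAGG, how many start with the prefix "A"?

16

Walk to "A"; the words in its subtree are exactly those with that prefix.
Words under "A": AAGAAAAG, AAGAATGCA, AAGG, AAGGT, ACTCCTTGT, AGC, ATAGAACC, ATAT, ATCAGACCC, ATCAGACT, ATCAGATGC, ATCAGATGG, ATCATTATA, ATCTAACGCA, ATCTAACGCG, ATCTAACGCT
Count: 16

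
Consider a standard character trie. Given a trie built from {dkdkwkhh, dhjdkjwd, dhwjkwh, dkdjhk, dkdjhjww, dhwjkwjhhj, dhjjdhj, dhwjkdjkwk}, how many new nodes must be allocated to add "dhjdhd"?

2

The longest prefix of "dhjdhd" already in the trie is "dhjd" (length 4).
Each of the 2 remaining characters creates one node.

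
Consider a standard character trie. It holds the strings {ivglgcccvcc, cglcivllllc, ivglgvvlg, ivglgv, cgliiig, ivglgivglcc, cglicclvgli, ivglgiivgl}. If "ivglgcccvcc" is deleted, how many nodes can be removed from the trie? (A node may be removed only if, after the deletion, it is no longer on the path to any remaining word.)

Walk "ivglgcccvcc" from the leaf back toward the root, removing each node that no remaining word uses.
The suffix "cccvcc" (6 nodes) is used only by "ivglgcccvcc"; the node for "ivglg" still has the child "v", so pruning stops there.
Nodes removed: 6

6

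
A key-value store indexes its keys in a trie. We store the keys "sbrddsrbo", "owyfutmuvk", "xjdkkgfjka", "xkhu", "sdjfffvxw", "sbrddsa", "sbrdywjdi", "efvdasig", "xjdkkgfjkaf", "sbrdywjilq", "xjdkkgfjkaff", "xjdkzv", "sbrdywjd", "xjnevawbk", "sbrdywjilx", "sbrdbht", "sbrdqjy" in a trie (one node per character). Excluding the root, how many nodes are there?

75

Insert word by word; a character creates a node only if that edge doesn't already exist:
  "sbrddsrbo" → 9 new (s, b, r, d, d, s, r, b, o)
  "owyfutmuvk" → 10 new (o, w, y, f, u, t, m, u, v, k)
  "xjdkkgfjka" → 10 new (x, j, d, k, k, g, f, j, k, a)
  "xkhu" → prefix "x" already present; 3 new (k, h, u)
  "sdjfffvxw" → prefix "s" already present; 8 new (d, j, f, f, f, v, x, w)
  "sbrddsa" → prefix "sbrdds" already present; 1 new (a)
  "sbrdywjdi" → prefix "sbrd" already present; 5 new (y, w, j, d, i)
  "efvdasig" → 8 new (e, f, v, d, a, s, i, g)
  "xjdkkgfjkaf" → prefix "xjdkkgfjka" already present; 1 new (f)
  "sbrdywjilq" → prefix "sbrdywj" already present; 3 new (i, l, q)
  "xjdkkgfjkaff" → prefix "xjdkkgfjkaf" already present; 1 new (f)
  "xjdkzv" → prefix "xjdk" already present; 2 new (z, v)
  "sbrdywjd" → prefix "sbrdywjd" already present; 0 new (none)
  "xjnevawbk" → prefix "xj" already present; 7 new (n, e, v, a, w, b, k)
  "sbrdywjilx" → prefix "sbrdywjil" already present; 1 new (x)
  "sbrdbht" → prefix "sbrd" already present; 3 new (b, h, t)
  "sbrdqjy" → prefix "sbrd" already present; 3 new (q, j, y)
Total nodes = 9 + 10 + 10 + 3 + 8 + 1 + 5 + 8 + 1 + 3 + 1 + 2 + 0 + 7 + 1 + 3 + 3 = 75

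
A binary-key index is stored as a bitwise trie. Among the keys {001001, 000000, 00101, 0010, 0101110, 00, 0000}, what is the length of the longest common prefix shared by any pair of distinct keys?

Equivalently: take the maximum, over all pairs, of their longest common prefix length.
e.g. "0000" and "000000" share the prefix "0000" of length 4; no pair shares a longer one.
Longest shared-prefix length: 4

4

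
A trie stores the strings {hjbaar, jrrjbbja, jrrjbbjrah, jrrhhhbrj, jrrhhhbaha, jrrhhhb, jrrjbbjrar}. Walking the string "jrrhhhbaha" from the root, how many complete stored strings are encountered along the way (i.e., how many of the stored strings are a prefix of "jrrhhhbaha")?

2

Check each prefix of "jrrhhhbaha" against the stored set — each match is an end-marker on the path.
Prefixes of the query that are stored words: "jrrhhhb", "jrrhhhbaha"
Count: 2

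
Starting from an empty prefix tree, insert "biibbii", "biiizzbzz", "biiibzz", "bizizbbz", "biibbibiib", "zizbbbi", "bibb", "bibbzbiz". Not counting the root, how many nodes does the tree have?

39

Trie structure (* marks end of a word):
(root)
├─ b
│  └─ i
│     ├─ b
│     │  └─ b *
│     │     └─ z
│     │        └─ b
│     │           └─ i
│     │              └─ z *
│     ├─ i
│     │  ├─ b
│     │  │  └─ b
│     │  │     └─ i
│     │  │        ├─ b
│     │  │        │  └─ i
│     │  │        │     └─ i
│     │  │        │        └─ b *
│     │  │        └─ i *
│     │  └─ i
│     │     ├─ b
│     │     │  └─ z
│     │     │     └─ z *
│     │     └─ z
│     │        └─ z
│     │           └─ b
│     │              └─ z
│     │                 └─ z *
│     └─ z
│        └─ i
│           └─ z
│              └─ b
│                 └─ b
│                    └─ z *
└─ z
   └─ i
      └─ z
         └─ b
            └─ b
               └─ b
                  └─ i *
Counting every labelled node above: 39.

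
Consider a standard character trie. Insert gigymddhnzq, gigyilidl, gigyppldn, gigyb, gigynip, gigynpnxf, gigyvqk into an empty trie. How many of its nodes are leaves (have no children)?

7

A leaf is a node with no children — equivalently, the end of a word that is not a proper prefix of any other stored word.
Those words: "gigyb", "gigyilidl", "gigymddhnzq", "gigynip", "gigynpnxf", "gigyppldn", "gigyvqk"
Leaf count: 7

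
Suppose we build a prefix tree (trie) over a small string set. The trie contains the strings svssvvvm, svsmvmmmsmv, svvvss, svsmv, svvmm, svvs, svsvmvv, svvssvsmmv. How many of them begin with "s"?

Traverse to the node for "s", then collect every word in that subtree.
Matches: "svsmv", "svsmvmmmsmv", "svssvvvm", "svsvmvv", "svvmm", "svvs", "svvssvsmmv", "svvvss"
Count: 8

8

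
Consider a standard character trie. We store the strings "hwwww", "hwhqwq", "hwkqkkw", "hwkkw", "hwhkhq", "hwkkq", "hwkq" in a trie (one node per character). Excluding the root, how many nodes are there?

20

Trace insertions, counting only characters that open a new branch:
  "hwwww" → 5 new (h, w, w, w, w)
  "hwhqwq" → prefix "hw" already present; 4 new (h, q, w, q)
  "hwkqkkw" → prefix "hw" already present; 5 new (k, q, k, k, w)
  "hwkkw" → prefix "hwk" already present; 2 new (k, w)
  "hwhkhq" → prefix "hwh" already present; 3 new (k, h, q)
  "hwkkq" → prefix "hwkk" already present; 1 new (q)
  "hwkq" → prefix "hwkq" already present; 0 new (none)
Total nodes = 5 + 4 + 5 + 2 + 3 + 1 + 0 = 20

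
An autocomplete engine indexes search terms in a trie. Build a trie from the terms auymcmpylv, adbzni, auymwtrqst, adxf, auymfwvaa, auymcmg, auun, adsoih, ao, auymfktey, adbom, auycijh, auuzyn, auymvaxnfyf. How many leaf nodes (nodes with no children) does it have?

14

A leaf is a node with no children — equivalently, the end of a word that is not a proper prefix of any other stored word.
Those words: "adbom", "adbzni", "adsoih", "adxf", "ao", "auun", "auuzyn", "auycijh", "auymcmg", "auymcmpylv", "auymfktey", "auymfwvaa", "auymvaxnfyf", "auymwtrqst"
Leaf count: 14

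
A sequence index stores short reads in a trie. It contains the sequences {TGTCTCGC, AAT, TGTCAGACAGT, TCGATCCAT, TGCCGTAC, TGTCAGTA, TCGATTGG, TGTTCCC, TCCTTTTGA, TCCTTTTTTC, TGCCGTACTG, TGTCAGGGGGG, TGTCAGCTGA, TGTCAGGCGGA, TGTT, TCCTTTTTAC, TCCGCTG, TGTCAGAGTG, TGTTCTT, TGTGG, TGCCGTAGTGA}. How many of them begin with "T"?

Filter for entries beginning with "T":
Matches: "TCCGCTG", "TCCTTTTGA", "TCCTTTTTAC", "TCCTTTTTTC", "TCGATCCAT", "TCGATTGG", "TGCCGTAC", "TGCCGTACTG", "TGCCGTAGTGA", "TGTCAGACAGT", "TGTCAGAGTG", "TGTCAGCTGA", "TGTCAGGCGGA", "TGTCAGGGGGG", "TGTCAGTA", "TGTCTCGC", "TGTGG", "TGTT", "TGTTCCC", "TGTTCTT"
Count: 20

20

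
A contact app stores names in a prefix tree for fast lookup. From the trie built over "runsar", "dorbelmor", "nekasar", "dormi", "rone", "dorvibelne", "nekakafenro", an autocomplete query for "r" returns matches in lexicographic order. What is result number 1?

Words with prefix "r", in lexicographic order: "rone", "runsar"
Position 1: rone

rone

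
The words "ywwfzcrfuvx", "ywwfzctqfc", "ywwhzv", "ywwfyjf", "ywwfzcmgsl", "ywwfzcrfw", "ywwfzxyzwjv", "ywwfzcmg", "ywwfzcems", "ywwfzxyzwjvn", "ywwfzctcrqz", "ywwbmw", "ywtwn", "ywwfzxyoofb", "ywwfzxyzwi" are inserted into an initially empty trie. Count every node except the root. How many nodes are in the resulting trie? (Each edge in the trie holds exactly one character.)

51

Trace insertions, counting only characters that open a new branch:
  "ywwfzcrfuvx" → 11 new (y, w, w, f, z, c, r, f, u, v, x)
  "ywwfzctqfc" → prefix "ywwfzc" already present; 4 new (t, q, f, c)
  "ywwhzv" → prefix "yww" already present; 3 new (h, z, v)
  "ywwfyjf" → prefix "ywwf" already present; 3 new (y, j, f)
  "ywwfzcmgsl" → prefix "ywwfzc" already present; 4 new (m, g, s, l)
  "ywwfzcrfw" → prefix "ywwfzcrf" already present; 1 new (w)
  "ywwfzxyzwjv" → prefix "ywwfz" already present; 6 new (x, y, z, w, j, v)
  "ywwfzcmg" → prefix "ywwfzcmg" already present; 0 new (none)
  "ywwfzcems" → prefix "ywwfzc" already present; 3 new (e, m, s)
  "ywwfzxyzwjvn" → prefix "ywwfzxyzwjv" already present; 1 new (n)
  "ywwfzctcrqz" → prefix "ywwfzct" already present; 4 new (c, r, q, z)
  "ywwbmw" → prefix "yww" already present; 3 new (b, m, w)
  "ywtwn" → prefix "yw" already present; 3 new (t, w, n)
  "ywwfzxyoofb" → prefix "ywwfzxy" already present; 4 new (o, o, f, b)
  "ywwfzxyzwi" → prefix "ywwfzxyzw" already present; 1 new (i)
Total nodes = 11 + 4 + 3 + 3 + 4 + 1 + 6 + 0 + 3 + 1 + 4 + 3 + 3 + 4 + 1 = 51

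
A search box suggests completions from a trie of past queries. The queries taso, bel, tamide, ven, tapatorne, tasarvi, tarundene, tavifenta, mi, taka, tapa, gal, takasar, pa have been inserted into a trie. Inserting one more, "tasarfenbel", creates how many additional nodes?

Walking "tasarfenbel" from the root, the first 5 characters ("tasar") follow existing edges; "f" is the first miss.
Each of the 6 remaining characters creates one node.

6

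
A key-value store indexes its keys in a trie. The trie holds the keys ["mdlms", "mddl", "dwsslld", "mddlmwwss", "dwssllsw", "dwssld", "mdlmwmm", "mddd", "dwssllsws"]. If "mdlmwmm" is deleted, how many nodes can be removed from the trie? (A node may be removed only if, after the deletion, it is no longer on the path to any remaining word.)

Walk "mdlmwmm" from the leaf back toward the root, removing each node that no remaining word uses.
The suffix "wmm" (3 nodes) is used only by "mdlmwmm"; the node for "mdlm" still has the child "s", so pruning stops there.
Nodes removed: 3

3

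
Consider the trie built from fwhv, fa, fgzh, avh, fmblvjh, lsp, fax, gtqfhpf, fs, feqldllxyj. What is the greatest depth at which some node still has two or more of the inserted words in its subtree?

The deepest shared node is where two words last agree before diverging.
e.g. "fa" and "fax" share the prefix "fa" of length 2; no pair shares a longer one.
Longest shared-prefix length: 2

2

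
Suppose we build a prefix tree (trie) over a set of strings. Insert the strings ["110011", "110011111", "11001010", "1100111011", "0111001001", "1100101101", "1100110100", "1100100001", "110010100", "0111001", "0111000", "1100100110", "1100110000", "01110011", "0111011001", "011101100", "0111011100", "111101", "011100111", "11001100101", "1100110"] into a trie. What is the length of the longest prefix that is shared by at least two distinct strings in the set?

9

Look for the deepest trie node that still has at least two words in its subtree.
"011101100" and "0111011001" agree on "011101100" (9 characters) before diverging; nothing deeper is shared.
Longest shared-prefix length: 9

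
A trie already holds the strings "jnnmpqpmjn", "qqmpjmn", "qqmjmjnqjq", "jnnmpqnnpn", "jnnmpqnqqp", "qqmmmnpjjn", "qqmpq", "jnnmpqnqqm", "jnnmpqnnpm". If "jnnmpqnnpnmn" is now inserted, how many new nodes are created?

2

The longest prefix of "jnnmpqnnpnmn" already in the trie is "jnnmpqnnpn" (length 10).
Each of the 2 remaining characters creates one node.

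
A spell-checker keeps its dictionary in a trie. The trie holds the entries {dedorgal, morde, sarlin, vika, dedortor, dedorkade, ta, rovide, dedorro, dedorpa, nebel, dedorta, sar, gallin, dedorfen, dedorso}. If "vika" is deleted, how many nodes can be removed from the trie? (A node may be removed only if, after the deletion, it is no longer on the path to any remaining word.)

After clearing the end-marker at "vika", prune upward until reaching a node still needed by another word.
No other word shares any prefix with "vika", so all 4 of its nodes go.
Nodes removed: 4

4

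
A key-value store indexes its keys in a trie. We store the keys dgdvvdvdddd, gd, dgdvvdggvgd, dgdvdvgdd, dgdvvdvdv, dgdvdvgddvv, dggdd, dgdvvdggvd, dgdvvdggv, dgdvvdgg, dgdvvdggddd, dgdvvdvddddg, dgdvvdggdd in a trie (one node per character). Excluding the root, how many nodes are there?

34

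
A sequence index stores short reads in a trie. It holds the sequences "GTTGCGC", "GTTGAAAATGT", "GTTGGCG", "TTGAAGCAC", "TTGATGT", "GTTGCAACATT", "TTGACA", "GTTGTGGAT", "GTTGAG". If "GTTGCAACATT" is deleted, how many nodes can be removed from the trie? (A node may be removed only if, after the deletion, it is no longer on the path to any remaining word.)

Walk "GTTGCAACATT" from the leaf back toward the root, removing each node that no remaining word uses.
The suffix "AACATT" (6 nodes) is used only by "GTTGCAACATT"; the node for "GTTGC" still has the child "G", so pruning stops there.
Nodes removed: 6

6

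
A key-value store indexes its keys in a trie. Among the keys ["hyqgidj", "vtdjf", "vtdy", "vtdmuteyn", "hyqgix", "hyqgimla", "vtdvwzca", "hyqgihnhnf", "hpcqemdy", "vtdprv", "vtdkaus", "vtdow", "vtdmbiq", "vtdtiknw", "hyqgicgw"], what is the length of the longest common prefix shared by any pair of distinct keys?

5

Look for the deepest trie node that still has at least two words in its subtree.
e.g. "hyqgicgw" and "hyqgidj" share the prefix "hyqgi" of length 5; no pair shares a longer one.
Longest shared-prefix length: 5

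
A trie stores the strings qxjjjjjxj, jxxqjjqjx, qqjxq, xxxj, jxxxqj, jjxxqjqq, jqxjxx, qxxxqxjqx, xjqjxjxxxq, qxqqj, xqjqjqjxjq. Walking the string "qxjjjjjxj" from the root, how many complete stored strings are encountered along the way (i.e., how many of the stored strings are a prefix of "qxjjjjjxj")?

1

Walk "qxjjjjjxj" from the root; an end-of-word marker is hit whenever a stored word is a prefix of "qxjjjjjxj".
Prefixes of the query that are stored words: "qxjjjjjxj"
Count: 1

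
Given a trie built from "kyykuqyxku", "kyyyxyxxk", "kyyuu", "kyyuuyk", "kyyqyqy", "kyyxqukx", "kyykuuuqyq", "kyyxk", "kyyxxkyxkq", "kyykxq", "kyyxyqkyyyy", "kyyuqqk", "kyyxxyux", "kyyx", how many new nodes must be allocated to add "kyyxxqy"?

"kyyxx" is already a path in the trie; the remaining "qy" must be added.
New nodes needed: |"kyyxxqy"| − 5 = 7 − 5 = 2.

2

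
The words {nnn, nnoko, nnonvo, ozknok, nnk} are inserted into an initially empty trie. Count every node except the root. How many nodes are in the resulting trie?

16

Count nodes per top-level branch (shared prefixes stored once):
  'n'-branch (nnk, nnn, nnoko, nnonvo): 10 nodes
  'o'-branch (ozknok): 6 nodes
Sum: 16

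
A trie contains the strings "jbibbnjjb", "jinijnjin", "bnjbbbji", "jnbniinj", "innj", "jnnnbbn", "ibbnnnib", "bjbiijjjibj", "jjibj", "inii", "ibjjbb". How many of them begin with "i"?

Walk to "i"; the words in its subtree are exactly those with that prefix.
Words under "i": ibbnnnib, ibjjbb, inii, innj
Count: 4

4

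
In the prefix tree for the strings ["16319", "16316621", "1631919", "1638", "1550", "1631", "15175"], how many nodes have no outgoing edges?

5

A leaf is a node with no children — equivalently, the end of a word that is not a proper prefix of any other stored word.
Those words: "15175", "1550", "16316621", "1631919", "1638"
Leaf count: 5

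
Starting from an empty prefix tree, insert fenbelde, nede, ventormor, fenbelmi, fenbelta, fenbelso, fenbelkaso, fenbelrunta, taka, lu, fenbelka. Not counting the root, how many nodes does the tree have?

42

Count nodes per top-level branch (shared prefixes stored once):
  'f'-branch (fenbelde, fenbelka, fenbelkaso, fenbelmi, fenbelrunta, fenbelso, fenbelta): 23 nodes
  'l'-branch (lu): 2 nodes
  'n'-branch (nede): 4 nodes
  't'-branch (taka): 4 nodes
  'v'-branch (ventormor): 9 nodes
Sum: 42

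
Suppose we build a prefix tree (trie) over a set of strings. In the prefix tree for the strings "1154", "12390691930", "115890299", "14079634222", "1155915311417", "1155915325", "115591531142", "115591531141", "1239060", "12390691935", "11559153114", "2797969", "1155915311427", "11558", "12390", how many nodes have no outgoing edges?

A leaf is a node with no children — equivalently, the end of a word that is not a proper prefix of any other stored word.
Those words: "1154", "11558", "1155915311417", "1155915311427", "1155915325", "115890299", "1239060", "12390691930", "12390691935", "14079634222", "2797969"
Leaf count: 11

11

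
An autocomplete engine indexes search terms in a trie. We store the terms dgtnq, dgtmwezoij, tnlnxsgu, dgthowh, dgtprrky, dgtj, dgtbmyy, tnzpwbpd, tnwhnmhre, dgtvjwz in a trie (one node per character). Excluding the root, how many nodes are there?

Trace insertions, counting only characters that open a new branch:
  "dgtnq" → 5 new (d, g, t, n, q)
  "dgtmwezoij" → prefix "dgt" already present; 7 new (m, w, e, z, o, i, j)
  "tnlnxsgu" → 8 new (t, n, l, n, x, s, g, u)
  "dgthowh" → prefix "dgt" already present; 4 new (h, o, w, h)
  "dgtprrky" → prefix "dgt" already present; 5 new (p, r, r, k, y)
  "dgtj" → prefix "dgt" already present; 1 new (j)
  "dgtbmyy" → prefix "dgt" already present; 4 new (b, m, y, y)
  "tnzpwbpd" → prefix "tn" already present; 6 new (z, p, w, b, p, d)
  "tnwhnmhre" → prefix "tn" already present; 7 new (w, h, n, m, h, r, e)
  "dgtvjwz" → prefix "dgt" already present; 4 new (v, j, w, z)
Total nodes = 5 + 7 + 8 + 4 + 5 + 1 + 4 + 6 + 7 + 4 = 51

51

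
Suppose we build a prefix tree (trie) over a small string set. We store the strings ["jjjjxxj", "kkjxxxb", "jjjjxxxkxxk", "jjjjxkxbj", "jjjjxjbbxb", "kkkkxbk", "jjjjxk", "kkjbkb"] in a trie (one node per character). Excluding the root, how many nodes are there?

Trie structure (* marks end of a word):
(root)
├─ j
│  └─ j
│     └─ j
│        └─ j
│           └─ x
│              ├─ j
│              │  └─ b
│              │     └─ b
│              │        └─ x
│              │           └─ b *
│              ├─ k *
│              │  └─ x
│              │     └─ b
│              │        └─ j *
│              └─ x
│                 ├─ j *
│                 └─ x
│                    └─ k
│                       └─ x
│                          └─ x
│                             └─ k *
└─ k
   └─ k
      ├─ j
      │  ├─ b
      │  │  └─ k
      │  │     └─ b *
      │  └─ x
      │     └─ x
      │        └─ x
      │           └─ b *
      └─ k
         └─ k
            └─ x
               └─ b
                  └─ k *
Counting every labelled node above: 36.

36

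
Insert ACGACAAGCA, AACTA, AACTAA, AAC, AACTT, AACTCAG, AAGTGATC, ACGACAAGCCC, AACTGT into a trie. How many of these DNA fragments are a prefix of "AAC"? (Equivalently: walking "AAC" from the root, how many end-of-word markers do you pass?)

1

Traverse "AAC" character by character; count nodes along the way that are marked as word ends.
Prefixes of the query that are stored words: "AAC"
Count: 1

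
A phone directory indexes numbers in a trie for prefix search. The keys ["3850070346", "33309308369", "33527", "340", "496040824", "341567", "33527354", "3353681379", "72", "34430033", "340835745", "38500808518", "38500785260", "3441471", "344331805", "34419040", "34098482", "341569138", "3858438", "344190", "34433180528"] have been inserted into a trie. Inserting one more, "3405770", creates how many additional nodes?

4

The longest prefix of "3405770" already in the trie is "340" (length 3).
Each of the 4 remaining characters creates one node.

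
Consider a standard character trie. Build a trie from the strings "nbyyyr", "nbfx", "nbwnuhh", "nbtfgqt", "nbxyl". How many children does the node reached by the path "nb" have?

Walk "nb" from the root, arriving at one node.
Characters that immediately follow "nb" among the stored strings: {f, t, w, x, y}.
That node has 5 child edges.

5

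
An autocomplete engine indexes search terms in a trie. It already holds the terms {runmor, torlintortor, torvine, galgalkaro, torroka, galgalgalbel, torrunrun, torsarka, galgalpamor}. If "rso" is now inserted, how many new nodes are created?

Walking "rso" from the root, the first 1 characters ("r") follow existing edges; "s" is the first miss.
So 3 − 1 = 2 new nodes.

2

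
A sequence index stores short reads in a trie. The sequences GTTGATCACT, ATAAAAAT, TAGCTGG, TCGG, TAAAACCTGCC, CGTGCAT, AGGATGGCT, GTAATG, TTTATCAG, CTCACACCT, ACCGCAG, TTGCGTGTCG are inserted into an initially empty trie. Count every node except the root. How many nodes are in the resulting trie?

85

Insert word by word; a character creates a node only if that edge doesn't already exist:
  "GTTGATCACT" → 10 new (G, T, T, G, A, T, C, A, C, T)
  "ATAAAAAT" → 8 new (A, T, A, A, A, A, A, T)
  "TAGCTGG" → 7 new (T, A, G, C, T, G, G)
  "TCGG" → prefix "T" already present; 3 new (C, G, G)
  "TAAAACCTGCC" → prefix "TA" already present; 9 new (A, A, A, C, C, T, G, C, C)
  "CGTGCAT" → 7 new (C, G, T, G, C, A, T)
  "AGGATGGCT" → prefix "A" already present; 8 new (G, G, A, T, G, G, C, T)
  "GTAATG" → prefix "GT" already present; 4 new (A, A, T, G)
  "TTTATCAG" → prefix "T" already present; 7 new (T, T, A, T, C, A, G)
  "CTCACACCT" → prefix "C" already present; 8 new (T, C, A, C, A, C, C, T)
  "ACCGCAG" → prefix "A" already present; 6 new (C, C, G, C, A, G)
  "TTGCGTGTCG" → prefix "TT" already present; 8 new (G, C, G, T, G, T, C, G)
Total nodes = 10 + 8 + 7 + 3 + 9 + 7 + 8 + 4 + 7 + 8 + 6 + 8 = 85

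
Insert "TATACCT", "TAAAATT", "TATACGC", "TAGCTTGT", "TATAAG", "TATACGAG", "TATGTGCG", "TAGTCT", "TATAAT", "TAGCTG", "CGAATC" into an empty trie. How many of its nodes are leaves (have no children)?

11

Leaves are exactly the stored words that no other stored word extends.
Those words: "CGAATC", "TAAAATT", "TAGCTG", "TAGCTTGT", "TAGTCT", "TATAAG", "TATAAT", "TATACCT", "TATACGAG", "TATACGC", "TATGTGCG"
Leaf count: 11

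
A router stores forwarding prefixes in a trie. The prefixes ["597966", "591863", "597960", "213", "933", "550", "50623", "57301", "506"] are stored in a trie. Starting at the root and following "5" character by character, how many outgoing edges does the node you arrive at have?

4

Follow the path "5" to its node, then look at its outgoing edges.
Distinct next characters after "5": 0, 5, 7, 9.
That node has 4 child edges.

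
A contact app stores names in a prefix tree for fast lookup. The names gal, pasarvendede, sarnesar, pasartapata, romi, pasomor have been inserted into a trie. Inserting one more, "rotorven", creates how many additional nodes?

"ro" is already a path in the trie; the remaining "torven" must be added.
New nodes needed: |"rotorven"| − 2 = 8 − 2 = 6.

6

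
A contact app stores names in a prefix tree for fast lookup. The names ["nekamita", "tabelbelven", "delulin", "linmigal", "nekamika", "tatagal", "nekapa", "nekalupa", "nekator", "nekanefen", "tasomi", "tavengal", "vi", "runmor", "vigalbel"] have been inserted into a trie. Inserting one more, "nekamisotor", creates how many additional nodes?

5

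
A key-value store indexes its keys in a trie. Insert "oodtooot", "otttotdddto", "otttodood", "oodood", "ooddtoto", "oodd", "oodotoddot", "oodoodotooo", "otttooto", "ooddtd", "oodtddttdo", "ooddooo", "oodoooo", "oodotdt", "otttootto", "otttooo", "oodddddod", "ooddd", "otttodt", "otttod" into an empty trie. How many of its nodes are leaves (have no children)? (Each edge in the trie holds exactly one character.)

16

Leaves are exactly the stored words that no other stored word extends.
Those words: "oodddddod", "ooddooo", "ooddtd", "ooddtoto", "oodoodotooo", "oodoooo", "oodotdt", "oodotoddot", "oodtddttdo", "oodtooot", "otttodood", "otttodt", "otttooo", "otttooto", "otttootto", "otttotdddto"
Leaf count: 16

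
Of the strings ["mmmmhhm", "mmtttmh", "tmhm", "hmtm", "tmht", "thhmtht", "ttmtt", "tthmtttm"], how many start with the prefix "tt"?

2

Traverse to the node for "tt", then collect every word in that subtree.
Matches: "tthmtttm", "ttmtt"
Count: 2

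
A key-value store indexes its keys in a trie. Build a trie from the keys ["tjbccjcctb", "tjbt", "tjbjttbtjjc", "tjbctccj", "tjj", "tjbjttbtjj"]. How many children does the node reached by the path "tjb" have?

3

Walk "tjb" from the root, arriving at one node.
Distinct next characters after "tjb": c, j, t.
That node has 3 child edges.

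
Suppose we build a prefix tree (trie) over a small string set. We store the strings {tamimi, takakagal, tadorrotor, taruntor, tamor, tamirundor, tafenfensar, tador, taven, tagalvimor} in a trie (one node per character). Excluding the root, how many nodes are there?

55

For each word, the new-node count is its length minus the longest prefix already in the trie:
  "tamimi" → 6 new (t, a, m, i, m, i)
  "takakagal" → prefix "ta" already present; 7 new (k, a, k, a, g, a, l)
  "tadorrotor" → prefix "ta" already present; 8 new (d, o, r, r, o, t, o, r)
  "taruntor" → prefix "ta" already present; 6 new (r, u, n, t, o, r)
  "tamor" → prefix "tam" already present; 2 new (o, r)
  "tamirundor" → prefix "tami" already present; 6 new (r, u, n, d, o, r)
  "tafenfensar" → prefix "ta" already present; 9 new (f, e, n, f, e, n, s, a, r)
  "tador" → prefix "tador" already present; 0 new (none)
  "taven" → prefix "ta" already present; 3 new (v, e, n)
  "tagalvimor" → prefix "ta" already present; 8 new (g, a, l, v, i, m, o, r)
Total nodes = 6 + 7 + 8 + 6 + 2 + 6 + 9 + 0 + 3 + 8 = 55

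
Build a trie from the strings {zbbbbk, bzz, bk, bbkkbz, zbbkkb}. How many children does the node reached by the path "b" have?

The children of the "b" node are the distinct next characters among strings starting with "b".
Distinct next characters after "b": b, k, z.
That node has 3 child edges.

3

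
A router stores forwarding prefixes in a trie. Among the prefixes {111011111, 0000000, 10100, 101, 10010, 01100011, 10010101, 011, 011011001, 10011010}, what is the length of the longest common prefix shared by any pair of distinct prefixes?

The deepest shared node is where two words last agree before diverging.
e.g. "10010" and "10010101" share the prefix "10010" of length 5; no pair shares a longer one.
Longest shared-prefix length: 5

5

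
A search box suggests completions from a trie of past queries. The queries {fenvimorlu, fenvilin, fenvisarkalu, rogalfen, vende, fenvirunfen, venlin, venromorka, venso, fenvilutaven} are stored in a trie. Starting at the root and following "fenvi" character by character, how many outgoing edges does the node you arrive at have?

4

Follow the path "fenvi" to its node, then look at its outgoing edges.
Distinct next characters after "fenvi": l, m, r, s.
That node has 4 child edges.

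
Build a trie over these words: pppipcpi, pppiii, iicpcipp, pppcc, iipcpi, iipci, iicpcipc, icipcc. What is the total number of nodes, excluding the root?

Count nodes per top-level branch (shared prefixes stored once):
  'i'-branch (icipcc, iicpcipc, iicpcipp, iipci, iipcpi): 19 nodes
  'p'-branch (pppcc, pppiii, pppipcpi): 12 nodes
Sum: 31

31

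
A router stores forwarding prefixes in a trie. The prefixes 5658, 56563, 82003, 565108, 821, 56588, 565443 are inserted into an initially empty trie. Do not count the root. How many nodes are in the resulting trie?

Trace insertions, counting only characters that open a new branch:
  "5658" → 4 new (5, 6, 5, 8)
  "56563" → prefix "565" already present; 2 new (6, 3)
  "82003" → 5 new (8, 2, 0, 0, 3)
  "565108" → prefix "565" already present; 3 new (1, 0, 8)
  "821" → prefix "82" already present; 1 new (1)
  "56588" → prefix "5658" already present; 1 new (8)
  "565443" → prefix "565" already present; 3 new (4, 4, 3)
Total nodes = 4 + 2 + 5 + 3 + 1 + 1 + 3 = 19

19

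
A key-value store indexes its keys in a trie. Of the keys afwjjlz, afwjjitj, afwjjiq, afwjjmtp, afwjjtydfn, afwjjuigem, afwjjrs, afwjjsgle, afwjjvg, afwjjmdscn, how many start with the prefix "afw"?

10

Traverse to the node for "afw", then collect every word in that subtree.
Matches: "afwjjiq", "afwjjitj", "afwjjlz", "afwjjmdscn", "afwjjmtp", "afwjjrs", "afwjjsgle", "afwjjtydfn", "afwjjuigem", "afwjjvg"
Count: 10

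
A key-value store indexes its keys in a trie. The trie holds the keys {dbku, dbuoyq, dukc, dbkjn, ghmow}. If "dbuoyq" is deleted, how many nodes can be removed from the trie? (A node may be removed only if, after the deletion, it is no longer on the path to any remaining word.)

Walk "dbuoyq" from the leaf back toward the root, removing each node that no remaining word uses.
The suffix "uoyq" (4 nodes) is used only by "dbuoyq"; the node for "db" still has the child "k", so pruning stops there.
Nodes removed: 4

4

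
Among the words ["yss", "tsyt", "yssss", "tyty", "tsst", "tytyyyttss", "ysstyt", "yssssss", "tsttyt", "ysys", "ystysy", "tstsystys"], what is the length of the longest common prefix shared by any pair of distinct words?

The deepest shared node is where two words last agree before diverging.
"yssss" and "yssssss" agree on "yssss" (5 characters) before diverging; nothing deeper is shared.
Longest shared-prefix length: 5

5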